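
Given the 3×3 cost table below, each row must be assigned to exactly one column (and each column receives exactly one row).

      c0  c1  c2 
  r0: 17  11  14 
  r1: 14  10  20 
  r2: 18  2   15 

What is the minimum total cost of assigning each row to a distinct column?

Minimum assignment cost: 30

optimal assignment: row0→col2 (cost 14), row1→col0 (cost 14), row2→col1 (cost 2)
total = 14 + 14 + 2 = 30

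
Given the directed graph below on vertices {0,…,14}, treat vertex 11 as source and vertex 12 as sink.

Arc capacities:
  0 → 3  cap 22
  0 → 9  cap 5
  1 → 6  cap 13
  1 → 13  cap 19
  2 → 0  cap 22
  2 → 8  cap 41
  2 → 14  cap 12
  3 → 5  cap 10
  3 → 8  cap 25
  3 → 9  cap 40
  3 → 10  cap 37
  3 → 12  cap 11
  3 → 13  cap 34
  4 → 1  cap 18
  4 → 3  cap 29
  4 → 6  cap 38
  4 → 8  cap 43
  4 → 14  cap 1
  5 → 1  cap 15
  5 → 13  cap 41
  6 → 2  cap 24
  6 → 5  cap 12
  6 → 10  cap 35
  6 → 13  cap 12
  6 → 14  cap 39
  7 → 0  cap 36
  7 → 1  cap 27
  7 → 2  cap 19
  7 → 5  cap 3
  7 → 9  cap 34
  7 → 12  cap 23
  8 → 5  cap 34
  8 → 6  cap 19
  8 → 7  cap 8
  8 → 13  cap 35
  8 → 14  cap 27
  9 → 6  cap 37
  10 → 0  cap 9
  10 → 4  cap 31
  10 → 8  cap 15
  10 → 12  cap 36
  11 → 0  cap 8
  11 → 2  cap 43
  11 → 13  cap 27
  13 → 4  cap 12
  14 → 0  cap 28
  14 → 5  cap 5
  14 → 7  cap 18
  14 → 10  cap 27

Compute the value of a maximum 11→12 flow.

augment #1: 11→0→3→12 bottleneck 8, total now 8
augment #2: 11→2→0→3→12 bottleneck 3, total now 11
augment #3: 11→2→8→7→12 bottleneck 8, total now 19
augment #4: 11→2→14→7→12 bottleneck 12, total now 31
augment #5: 11→2→0→3→10→12 bottleneck 11, total now 42
augment #6: 11→2→8→6→10→12 bottleneck 9, total now 51
augment #7: 11→13→4→3→10→12 bottleneck 12, total now 63

Maximum flow value: 63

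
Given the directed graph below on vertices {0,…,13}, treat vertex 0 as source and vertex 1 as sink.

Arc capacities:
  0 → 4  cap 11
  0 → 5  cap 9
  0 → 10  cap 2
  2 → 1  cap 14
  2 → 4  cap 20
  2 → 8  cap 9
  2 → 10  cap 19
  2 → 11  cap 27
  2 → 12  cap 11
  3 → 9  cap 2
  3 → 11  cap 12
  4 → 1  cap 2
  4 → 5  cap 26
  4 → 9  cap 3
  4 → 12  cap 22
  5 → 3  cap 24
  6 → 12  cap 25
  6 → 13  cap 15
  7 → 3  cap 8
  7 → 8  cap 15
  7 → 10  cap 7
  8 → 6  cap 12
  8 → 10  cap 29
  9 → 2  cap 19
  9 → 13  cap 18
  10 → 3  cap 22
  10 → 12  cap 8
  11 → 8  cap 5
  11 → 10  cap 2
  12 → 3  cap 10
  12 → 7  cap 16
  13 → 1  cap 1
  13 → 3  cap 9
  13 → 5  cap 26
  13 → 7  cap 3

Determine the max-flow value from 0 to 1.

Maximum flow value: 8

augment #1: 0→4→1 bottleneck 2, total now 2
augment #2: 0→4→9→2→1 bottleneck 3, total now 5
augment #3: 0→5→3→9→2→1 bottleneck 2, total now 7
augment #4: 0→4→12→7→8→6→13→1 bottleneck 1, total now 8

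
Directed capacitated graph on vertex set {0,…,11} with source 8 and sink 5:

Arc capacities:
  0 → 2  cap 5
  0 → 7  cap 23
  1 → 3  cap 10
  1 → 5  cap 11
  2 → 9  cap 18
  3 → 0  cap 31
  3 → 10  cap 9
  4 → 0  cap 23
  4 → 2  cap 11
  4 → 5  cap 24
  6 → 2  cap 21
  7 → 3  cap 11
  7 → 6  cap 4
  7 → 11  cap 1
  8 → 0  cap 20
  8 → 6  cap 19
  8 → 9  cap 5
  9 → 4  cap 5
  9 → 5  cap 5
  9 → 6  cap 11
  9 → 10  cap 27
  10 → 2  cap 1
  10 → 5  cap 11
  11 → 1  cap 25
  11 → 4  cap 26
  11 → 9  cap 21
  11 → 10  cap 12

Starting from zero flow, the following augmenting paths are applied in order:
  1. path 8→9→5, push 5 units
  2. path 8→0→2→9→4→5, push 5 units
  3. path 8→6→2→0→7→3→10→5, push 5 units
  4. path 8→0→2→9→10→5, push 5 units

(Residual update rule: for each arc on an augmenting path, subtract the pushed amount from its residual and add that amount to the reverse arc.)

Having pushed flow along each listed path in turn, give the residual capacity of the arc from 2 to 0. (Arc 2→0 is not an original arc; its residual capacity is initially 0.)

after path 1 (8→9→5, push 5): res(2,0)=0
after path 2 (8→0→2→9→4→5, push 5): res(2,0)=5
after path 3 (8→6→2→0→7→3→10→5, push 5): res(2,0)=0
after path 4 (8→0→2→9→10→5, push 5): res(2,0)=5

Residual capacity of (2,0): 5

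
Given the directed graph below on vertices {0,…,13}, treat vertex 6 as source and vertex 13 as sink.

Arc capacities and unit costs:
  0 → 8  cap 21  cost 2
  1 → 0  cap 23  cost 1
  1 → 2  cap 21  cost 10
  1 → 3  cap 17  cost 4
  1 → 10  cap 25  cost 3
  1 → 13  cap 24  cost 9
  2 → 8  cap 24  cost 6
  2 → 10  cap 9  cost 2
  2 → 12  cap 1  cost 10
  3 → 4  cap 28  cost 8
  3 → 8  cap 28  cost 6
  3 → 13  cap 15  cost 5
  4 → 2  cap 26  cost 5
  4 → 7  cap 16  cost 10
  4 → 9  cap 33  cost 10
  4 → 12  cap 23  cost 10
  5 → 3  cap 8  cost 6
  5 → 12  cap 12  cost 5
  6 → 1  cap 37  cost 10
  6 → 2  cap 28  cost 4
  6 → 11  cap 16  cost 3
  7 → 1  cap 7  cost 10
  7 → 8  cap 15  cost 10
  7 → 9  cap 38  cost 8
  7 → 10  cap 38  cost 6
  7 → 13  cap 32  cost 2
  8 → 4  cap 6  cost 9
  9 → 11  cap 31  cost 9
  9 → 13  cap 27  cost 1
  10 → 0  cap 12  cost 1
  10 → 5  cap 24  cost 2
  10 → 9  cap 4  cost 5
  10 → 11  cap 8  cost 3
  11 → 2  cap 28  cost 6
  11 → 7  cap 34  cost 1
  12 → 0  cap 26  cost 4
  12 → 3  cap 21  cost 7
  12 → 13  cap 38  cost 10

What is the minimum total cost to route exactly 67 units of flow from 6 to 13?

Minimum cost for 67 units: 1051

shortest-cost path #1: 6→11→7→13 push 16 @ unit cost 6 (adds 96)
shortest-cost path #2: 6→2→10→11→7→13 push 8 @ unit cost 12 (adds 96)
shortest-cost path #3: 6→2→10→9→13 push 1 @ unit cost 12 (adds 12)
shortest-cost path #4: 6→1→13 push 24 @ unit cost 19 (adds 456)
shortest-cost path #5: 6→1→3→13 push 13 @ unit cost 19 (adds 247)
shortest-cost path #6: 6→2→12→13 push 1 @ unit cost 24 (adds 24)
shortest-cost path #7: 6→2→8→4→9→13 push 4 @ unit cost 30 (adds 120)
total cost = 1051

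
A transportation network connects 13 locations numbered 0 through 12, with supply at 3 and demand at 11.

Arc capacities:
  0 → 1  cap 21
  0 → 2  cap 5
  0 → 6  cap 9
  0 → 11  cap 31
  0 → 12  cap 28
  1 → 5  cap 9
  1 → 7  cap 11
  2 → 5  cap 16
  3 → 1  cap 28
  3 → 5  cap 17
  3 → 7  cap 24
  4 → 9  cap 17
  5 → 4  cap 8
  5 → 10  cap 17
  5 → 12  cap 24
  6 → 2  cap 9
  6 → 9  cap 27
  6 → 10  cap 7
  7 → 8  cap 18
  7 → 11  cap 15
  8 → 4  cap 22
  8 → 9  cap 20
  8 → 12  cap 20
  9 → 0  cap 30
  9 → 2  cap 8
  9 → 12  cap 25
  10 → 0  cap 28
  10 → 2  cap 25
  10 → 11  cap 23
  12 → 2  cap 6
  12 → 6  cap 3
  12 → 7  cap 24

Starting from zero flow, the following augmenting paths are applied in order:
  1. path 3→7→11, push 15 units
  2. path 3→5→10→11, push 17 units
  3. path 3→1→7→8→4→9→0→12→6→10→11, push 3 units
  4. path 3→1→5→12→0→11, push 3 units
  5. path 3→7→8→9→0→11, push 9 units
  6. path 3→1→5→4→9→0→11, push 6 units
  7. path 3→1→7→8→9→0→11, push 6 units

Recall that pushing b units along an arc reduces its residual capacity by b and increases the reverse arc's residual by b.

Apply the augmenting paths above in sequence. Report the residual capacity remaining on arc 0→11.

after path 1 (3→7→11, push 15): res(0,11)=31
after path 2 (3→5→10→11, push 17): res(0,11)=31
after path 3 (3→1→7→8→4→9→0→12→6→10→11, push 3): res(0,11)=31
after path 4 (3→1→5→12→0→11, push 3): res(0,11)=28
after path 5 (3→7→8→9→0→11, push 9): res(0,11)=19
after path 6 (3→1→5→4→9→0→11, push 6): res(0,11)=13
after path 7 (3→1→7→8→9→0→11, push 6): res(0,11)=7

Residual capacity of (0,11): 7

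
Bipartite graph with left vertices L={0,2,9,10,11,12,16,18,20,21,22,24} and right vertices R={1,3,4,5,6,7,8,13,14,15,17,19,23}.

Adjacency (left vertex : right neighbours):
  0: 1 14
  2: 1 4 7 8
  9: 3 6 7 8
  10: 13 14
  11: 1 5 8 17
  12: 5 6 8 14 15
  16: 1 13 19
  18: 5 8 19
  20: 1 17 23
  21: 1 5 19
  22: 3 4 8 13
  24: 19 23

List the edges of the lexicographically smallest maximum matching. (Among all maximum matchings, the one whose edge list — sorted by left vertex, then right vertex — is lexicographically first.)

|M| = 12 (so the lex-smallest maximum matching has 12 edges)
process left vertices in ascending order; for each, take the smallest-labelled available neighbour that still permits 12 edges overall, or leave it unmatched if none does
lex-smallest matching: {0-1, 2-4, 9-6, 10-14, 11-5, 12-15, 16-13, 18-8, 20-17, 21-19, 22-3, 24-23}

Lex-smallest maximum matching: {(0,1), (2,4), (9,6), (10,14), (11,5), (12,15), (16,13), (18,8), (20,17), (21,19), (22,3), (24,23)}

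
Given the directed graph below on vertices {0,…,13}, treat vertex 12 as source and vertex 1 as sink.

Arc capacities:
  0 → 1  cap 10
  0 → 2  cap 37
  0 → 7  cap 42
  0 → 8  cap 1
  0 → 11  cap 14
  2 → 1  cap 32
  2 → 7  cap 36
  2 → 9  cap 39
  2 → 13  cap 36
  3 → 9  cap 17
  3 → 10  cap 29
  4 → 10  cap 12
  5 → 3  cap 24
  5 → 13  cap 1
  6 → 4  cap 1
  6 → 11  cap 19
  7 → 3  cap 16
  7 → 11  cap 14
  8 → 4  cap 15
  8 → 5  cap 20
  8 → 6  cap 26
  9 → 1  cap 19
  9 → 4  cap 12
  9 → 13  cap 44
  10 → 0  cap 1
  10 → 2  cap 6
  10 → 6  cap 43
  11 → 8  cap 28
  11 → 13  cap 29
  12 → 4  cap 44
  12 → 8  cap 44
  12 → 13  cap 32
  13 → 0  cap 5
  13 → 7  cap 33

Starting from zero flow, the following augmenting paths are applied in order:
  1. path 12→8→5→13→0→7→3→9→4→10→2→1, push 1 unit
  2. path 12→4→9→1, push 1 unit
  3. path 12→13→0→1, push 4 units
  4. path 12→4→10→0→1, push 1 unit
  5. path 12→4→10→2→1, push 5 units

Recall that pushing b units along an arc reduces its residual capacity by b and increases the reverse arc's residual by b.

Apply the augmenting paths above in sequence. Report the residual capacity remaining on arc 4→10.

Residual capacity of (4,10): 5

after path 1 (12→8→5→13→0→7→3→9→4→10→2→1, push 1): res(4,10)=11
after path 2 (12→4→9→1, push 1): res(4,10)=11
after path 3 (12→13→0→1, push 4): res(4,10)=11
after path 4 (12→4→10→0→1, push 1): res(4,10)=10
after path 5 (12→4→10→2→1, push 5): res(4,10)=5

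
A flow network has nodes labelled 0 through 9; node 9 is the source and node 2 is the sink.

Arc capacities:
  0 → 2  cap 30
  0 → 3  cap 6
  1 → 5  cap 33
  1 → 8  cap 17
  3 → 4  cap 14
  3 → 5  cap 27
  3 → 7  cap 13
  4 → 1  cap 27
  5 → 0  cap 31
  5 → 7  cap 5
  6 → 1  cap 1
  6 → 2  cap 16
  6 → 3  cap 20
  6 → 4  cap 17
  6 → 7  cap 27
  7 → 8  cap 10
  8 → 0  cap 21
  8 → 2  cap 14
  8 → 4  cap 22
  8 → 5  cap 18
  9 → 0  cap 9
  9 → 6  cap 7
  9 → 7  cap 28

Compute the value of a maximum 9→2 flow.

Maximum flow value: 26

augment #1: 9→0→2 bottleneck 9, total now 9
augment #2: 9→6→2 bottleneck 7, total now 16
augment #3: 9→7→8→2 bottleneck 10, total now 26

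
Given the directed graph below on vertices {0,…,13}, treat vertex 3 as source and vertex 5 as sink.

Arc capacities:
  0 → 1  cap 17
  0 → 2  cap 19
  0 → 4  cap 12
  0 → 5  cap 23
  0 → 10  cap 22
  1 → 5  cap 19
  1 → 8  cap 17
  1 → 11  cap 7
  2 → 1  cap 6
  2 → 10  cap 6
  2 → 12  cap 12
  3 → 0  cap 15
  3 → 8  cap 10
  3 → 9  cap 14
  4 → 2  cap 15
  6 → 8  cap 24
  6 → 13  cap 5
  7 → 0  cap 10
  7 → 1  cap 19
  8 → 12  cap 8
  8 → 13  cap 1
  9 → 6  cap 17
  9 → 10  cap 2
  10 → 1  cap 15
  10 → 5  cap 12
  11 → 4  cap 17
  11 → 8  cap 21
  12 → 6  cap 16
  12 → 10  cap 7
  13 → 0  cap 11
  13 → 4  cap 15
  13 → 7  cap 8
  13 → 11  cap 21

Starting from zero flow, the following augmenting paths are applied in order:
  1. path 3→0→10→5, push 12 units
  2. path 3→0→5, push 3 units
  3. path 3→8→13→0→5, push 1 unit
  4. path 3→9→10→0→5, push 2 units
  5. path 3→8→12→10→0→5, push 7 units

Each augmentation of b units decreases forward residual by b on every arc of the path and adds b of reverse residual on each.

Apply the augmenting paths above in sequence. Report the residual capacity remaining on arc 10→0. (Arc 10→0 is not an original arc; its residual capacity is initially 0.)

after path 1 (3→0→10→5, push 12): res(10,0)=12
after path 2 (3→0→5, push 3): res(10,0)=12
after path 3 (3→8→13→0→5, push 1): res(10,0)=12
after path 4 (3→9→10→0→5, push 2): res(10,0)=10
after path 5 (3→8→12→10→0→5, push 7): res(10,0)=3

Residual capacity of (10,0): 3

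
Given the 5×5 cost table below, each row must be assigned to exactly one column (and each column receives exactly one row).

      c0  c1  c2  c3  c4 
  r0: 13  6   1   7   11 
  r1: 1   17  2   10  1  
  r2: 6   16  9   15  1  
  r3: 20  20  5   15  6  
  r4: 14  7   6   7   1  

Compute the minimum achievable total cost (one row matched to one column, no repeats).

optimal assignment: row0→col1 (cost 6), row1→col0 (cost 1), row2→col4 (cost 1), row3→col2 (cost 5), row4→col3 (cost 7)
total = 6 + 1 + 1 + 5 + 7 = 20

Minimum assignment cost: 20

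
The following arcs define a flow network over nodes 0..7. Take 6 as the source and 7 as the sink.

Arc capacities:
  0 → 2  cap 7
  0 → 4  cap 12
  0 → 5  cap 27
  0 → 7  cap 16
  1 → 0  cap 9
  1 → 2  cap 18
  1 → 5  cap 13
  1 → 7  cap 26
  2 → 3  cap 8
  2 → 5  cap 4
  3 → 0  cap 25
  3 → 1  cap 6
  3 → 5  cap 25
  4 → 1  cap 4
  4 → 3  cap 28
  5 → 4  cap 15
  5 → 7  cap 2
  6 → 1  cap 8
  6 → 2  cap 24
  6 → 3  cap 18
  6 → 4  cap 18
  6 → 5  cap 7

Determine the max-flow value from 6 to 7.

augment #1: 6→1→7 bottleneck 8, total now 8
augment #2: 6→5→7 bottleneck 2, total now 10
augment #3: 6→3→0→7 bottleneck 16, total now 26
augment #4: 6→3→1→7 bottleneck 2, total now 28
augment #5: 6→4→1→7 bottleneck 4, total now 32
augment #6: 6→2→3→1→7 bottleneck 4, total now 36

Maximum flow value: 36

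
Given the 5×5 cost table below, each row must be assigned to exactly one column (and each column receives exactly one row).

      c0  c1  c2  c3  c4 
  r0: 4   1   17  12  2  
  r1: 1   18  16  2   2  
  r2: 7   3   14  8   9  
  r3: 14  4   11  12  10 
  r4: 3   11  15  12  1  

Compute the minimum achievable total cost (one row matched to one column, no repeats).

one of 2 optimal assignments: row0→col0 (cost 4), row1→col3 (cost 2), row2→col1 (cost 3), row3→col2 (cost 11), row4→col4 (cost 1)
total = 4 + 2 + 3 + 11 + 1 = 21

Minimum assignment cost: 21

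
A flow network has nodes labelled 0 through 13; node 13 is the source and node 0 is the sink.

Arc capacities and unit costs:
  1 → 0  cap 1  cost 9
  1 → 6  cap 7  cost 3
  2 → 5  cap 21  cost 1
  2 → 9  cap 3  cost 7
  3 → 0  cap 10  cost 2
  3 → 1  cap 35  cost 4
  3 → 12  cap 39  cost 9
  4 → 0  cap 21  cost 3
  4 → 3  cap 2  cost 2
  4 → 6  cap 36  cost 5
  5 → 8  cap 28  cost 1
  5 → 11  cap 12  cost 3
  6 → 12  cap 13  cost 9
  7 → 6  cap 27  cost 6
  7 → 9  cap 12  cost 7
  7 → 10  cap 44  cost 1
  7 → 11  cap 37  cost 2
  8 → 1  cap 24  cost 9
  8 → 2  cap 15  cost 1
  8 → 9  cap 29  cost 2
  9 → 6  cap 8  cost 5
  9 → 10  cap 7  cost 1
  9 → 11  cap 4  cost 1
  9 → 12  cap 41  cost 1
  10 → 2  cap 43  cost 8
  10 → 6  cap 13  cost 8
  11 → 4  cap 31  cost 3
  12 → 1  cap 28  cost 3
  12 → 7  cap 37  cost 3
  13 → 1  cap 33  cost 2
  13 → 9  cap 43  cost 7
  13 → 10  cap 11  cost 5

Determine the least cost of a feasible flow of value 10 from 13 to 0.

Minimum cost for 10 units: 162

shortest-cost path #1: 13→1→0 push 1 @ unit cost 11 (adds 11)
shortest-cost path #2: 13→9→11→4→0 push 4 @ unit cost 14 (adds 56)
shortest-cost path #3: 13→9→12→7→11→4→0 push 5 @ unit cost 19 (adds 95)
total cost = 162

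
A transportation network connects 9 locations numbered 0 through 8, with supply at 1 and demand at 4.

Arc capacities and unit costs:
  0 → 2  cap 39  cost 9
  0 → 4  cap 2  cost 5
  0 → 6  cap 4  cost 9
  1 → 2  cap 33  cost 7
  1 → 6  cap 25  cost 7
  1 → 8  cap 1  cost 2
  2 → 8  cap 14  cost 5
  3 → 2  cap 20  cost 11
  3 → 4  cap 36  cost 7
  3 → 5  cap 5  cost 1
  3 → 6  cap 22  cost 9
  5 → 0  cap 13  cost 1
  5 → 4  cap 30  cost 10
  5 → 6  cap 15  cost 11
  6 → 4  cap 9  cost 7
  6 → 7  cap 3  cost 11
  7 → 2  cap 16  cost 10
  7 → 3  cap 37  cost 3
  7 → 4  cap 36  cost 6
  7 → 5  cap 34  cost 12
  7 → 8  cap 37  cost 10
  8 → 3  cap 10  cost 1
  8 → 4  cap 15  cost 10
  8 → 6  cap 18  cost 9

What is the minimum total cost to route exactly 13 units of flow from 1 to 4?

Minimum cost for 13 units: 196

shortest-cost path #1: 1→8→3→4 push 1 @ unit cost 10 (adds 10)
shortest-cost path #2: 1→6→4 push 9 @ unit cost 14 (adds 126)
shortest-cost path #3: 1→2→8→3→4 push 3 @ unit cost 20 (adds 60)
total cost = 196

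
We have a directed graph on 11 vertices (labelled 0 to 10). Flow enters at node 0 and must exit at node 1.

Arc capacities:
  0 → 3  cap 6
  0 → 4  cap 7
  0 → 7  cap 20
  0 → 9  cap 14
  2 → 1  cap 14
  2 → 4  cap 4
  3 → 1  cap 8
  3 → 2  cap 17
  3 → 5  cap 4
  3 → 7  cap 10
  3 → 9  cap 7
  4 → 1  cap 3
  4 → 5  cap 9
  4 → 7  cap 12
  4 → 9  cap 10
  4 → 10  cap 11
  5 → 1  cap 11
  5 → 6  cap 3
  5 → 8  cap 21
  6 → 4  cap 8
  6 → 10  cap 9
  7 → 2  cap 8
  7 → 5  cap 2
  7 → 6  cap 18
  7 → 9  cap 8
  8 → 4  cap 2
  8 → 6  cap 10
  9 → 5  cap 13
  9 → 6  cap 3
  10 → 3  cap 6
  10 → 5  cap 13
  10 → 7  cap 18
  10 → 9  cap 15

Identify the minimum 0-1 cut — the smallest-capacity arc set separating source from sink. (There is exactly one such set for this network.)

augment #1: 0→3→1 push 6
augment #2: 0→4→1 push 3
augment #3: 0→4→5→1 push 4
augment #4: 0→7→2→1 push 8
augment #5: 0→7→5→1 push 2
augment #6: 0→9→5→1 push 5
augment #7: 0→7→6→10→3→1 push 2
augment #8: 0→7→6→10→3→2→1 push 4
max flow = 34; residual-reachable set from 0 gives S-side
cut edges (S→T): {(0,3), (4,1), (5,1), (7,2), (10,3)} total cap 34

Min-cut arcs: {(0,3), (4,1), (5,1), (7,2), (10,3)} (total capacity 34)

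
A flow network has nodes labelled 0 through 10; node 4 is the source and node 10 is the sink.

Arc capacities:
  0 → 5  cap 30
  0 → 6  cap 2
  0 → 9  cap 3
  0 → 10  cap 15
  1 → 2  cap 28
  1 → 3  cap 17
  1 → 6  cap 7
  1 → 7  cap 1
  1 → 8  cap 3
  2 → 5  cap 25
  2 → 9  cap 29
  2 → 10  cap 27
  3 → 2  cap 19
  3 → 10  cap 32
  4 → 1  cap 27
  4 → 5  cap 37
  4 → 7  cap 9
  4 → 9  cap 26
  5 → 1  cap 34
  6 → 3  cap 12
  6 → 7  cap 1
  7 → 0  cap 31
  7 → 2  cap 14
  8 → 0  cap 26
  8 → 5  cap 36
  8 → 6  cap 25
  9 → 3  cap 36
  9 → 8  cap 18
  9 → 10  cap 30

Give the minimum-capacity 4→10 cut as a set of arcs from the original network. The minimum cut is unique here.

Min-cut arcs: {(1,2), (1,3), (1,6), (1,7), (1,8), (4,7), (4,9)} (total capacity 91)

augment #1: 4→9→10 push 26
augment #2: 4→1→2→10 push 27
augment #3: 4→7→0→10 push 9
augment #4: 4→5→1→3→10 push 17
augment #5: 4→5→1→2→9→10 push 1
augment #6: 4→5→1→6→3→10 push 7
augment #7: 4→5→1→7→0→10 push 1
augment #8: 4→5→1→8→0→10 push 3
max flow = 91; residual-reachable set from 4 gives S-side
cut edges (S→T): {(1,2), (1,3), (1,6), (1,7), (1,8), (4,7), (4,9)} total cap 91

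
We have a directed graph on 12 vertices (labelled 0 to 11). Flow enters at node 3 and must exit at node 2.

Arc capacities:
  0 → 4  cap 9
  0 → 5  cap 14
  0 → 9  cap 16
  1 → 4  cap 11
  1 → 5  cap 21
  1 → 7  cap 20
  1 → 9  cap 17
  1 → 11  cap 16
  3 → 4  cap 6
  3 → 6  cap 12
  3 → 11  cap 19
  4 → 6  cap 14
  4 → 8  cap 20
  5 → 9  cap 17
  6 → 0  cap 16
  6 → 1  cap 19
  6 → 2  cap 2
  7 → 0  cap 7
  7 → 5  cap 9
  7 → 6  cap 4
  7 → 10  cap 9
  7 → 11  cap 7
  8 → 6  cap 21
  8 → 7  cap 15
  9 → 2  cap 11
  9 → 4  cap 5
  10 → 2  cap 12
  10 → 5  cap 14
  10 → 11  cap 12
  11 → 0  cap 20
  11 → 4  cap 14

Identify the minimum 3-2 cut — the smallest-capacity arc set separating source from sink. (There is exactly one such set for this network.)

Min-cut arcs: {(6,2), (7,10), (9,2)} (total capacity 22)

augment #1: 3→6→2 push 2
augment #2: 3→6→0→9→2 push 10
augment #3: 3→11→0→9→2 push 1
augment #4: 3→4→8→7→10→2 push 6
augment #5: 3→11→4→8→7→10→2 push 3
max flow = 22; residual-reachable set from 3 gives S-side
cut edges (S→T): {(6,2), (7,10), (9,2)} total cap 22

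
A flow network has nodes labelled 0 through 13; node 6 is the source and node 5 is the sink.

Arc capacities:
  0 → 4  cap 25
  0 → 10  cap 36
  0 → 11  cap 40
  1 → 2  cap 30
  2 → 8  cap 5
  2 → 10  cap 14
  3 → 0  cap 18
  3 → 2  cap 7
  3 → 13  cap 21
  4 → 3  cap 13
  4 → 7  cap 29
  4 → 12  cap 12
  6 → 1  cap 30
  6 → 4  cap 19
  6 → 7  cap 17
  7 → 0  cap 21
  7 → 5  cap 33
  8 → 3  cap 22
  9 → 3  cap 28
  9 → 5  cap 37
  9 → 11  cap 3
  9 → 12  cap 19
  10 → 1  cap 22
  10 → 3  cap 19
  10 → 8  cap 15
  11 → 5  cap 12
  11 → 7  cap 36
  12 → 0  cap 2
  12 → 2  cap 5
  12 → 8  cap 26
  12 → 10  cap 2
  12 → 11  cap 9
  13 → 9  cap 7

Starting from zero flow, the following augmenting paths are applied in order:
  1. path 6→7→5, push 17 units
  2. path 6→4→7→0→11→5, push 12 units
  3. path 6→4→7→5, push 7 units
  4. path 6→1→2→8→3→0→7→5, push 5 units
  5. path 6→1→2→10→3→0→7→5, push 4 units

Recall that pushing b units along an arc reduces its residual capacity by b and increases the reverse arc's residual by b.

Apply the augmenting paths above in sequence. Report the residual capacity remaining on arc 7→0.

Residual capacity of (7,0): 18

after path 1 (6→7→5, push 17): res(7,0)=21
after path 2 (6→4→7→0→11→5, push 12): res(7,0)=9
after path 3 (6→4→7→5, push 7): res(7,0)=9
after path 4 (6→1→2→8→3→0→7→5, push 5): res(7,0)=14
after path 5 (6→1→2→10→3→0→7→5, push 4): res(7,0)=18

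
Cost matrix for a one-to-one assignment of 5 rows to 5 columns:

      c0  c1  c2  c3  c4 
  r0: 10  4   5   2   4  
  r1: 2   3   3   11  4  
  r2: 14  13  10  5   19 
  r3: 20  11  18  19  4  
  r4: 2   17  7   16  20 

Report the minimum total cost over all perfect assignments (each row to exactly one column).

optimal assignment: row0→col1 (cost 4), row1→col2 (cost 3), row2→col3 (cost 5), row3→col4 (cost 4), row4→col0 (cost 2)
total = 4 + 3 + 5 + 4 + 2 = 18

Minimum assignment cost: 18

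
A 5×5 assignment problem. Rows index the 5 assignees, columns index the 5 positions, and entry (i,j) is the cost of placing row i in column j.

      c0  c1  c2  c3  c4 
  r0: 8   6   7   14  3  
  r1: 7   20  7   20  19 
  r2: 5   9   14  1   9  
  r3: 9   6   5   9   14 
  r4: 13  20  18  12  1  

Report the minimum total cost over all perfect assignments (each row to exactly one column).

Minimum assignment cost: 20

optimal assignment: row0→col1 (cost 6), row1→col0 (cost 7), row2→col3 (cost 1), row3→col2 (cost 5), row4→col4 (cost 1)
total = 6 + 7 + 1 + 5 + 1 = 20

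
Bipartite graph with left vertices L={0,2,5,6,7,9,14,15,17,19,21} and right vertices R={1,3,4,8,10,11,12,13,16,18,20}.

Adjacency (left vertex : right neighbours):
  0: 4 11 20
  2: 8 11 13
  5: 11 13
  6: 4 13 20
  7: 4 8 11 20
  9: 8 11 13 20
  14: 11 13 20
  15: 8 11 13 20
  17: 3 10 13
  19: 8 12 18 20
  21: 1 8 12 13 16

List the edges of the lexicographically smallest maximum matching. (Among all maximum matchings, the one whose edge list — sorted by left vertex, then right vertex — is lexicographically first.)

|M| = 8 (so the lex-smallest maximum matching has 8 edges)
process left vertices in ascending order; for each, take the smallest-labelled available neighbour that still permits 8 edges overall, or leave it unmatched if none does
lex-smallest matching: {0-4, 2-8, 5-11, 6-13, 7-20, 17-3, 19-12, 21-1}

Lex-smallest maximum matching: {(0,4), (2,8), (5,11), (6,13), (7,20), (17,3), (19,12), (21,1)}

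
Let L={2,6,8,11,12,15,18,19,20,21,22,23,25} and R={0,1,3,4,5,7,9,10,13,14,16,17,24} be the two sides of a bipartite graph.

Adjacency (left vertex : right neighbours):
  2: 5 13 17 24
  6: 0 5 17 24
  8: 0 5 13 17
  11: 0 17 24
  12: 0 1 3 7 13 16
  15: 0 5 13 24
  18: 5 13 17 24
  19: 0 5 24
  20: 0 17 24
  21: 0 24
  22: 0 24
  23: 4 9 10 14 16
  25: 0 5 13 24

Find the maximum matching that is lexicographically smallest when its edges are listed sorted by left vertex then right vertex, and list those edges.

|M| = 7 (so the lex-smallest maximum matching has 7 edges)
process left vertices in ascending order; for each, take the smallest-labelled available neighbour that still permits 7 edges overall, or leave it unmatched if none does
lex-smallest matching: {2-5, 6-0, 8-13, 11-17, 12-1, 15-24, 23-4}

Lex-smallest maximum matching: {(2,5), (6,0), (8,13), (11,17), (12,1), (15,24), (23,4)}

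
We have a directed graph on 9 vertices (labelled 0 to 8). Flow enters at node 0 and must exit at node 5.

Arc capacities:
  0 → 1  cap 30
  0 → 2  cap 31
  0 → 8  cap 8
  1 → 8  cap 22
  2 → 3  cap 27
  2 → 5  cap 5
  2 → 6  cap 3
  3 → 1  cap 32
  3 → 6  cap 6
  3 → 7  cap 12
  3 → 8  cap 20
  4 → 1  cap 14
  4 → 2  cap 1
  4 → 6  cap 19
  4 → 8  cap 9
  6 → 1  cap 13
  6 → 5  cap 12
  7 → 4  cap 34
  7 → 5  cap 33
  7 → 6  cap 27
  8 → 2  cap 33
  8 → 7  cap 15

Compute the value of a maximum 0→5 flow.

Maximum flow value: 41

augment #1: 0→2→5 bottleneck 5, total now 5
augment #2: 0→2→6→5 bottleneck 3, total now 8
augment #3: 0→8→7→5 bottleneck 8, total now 16
augment #4: 0→1→8→7→5 bottleneck 7, total now 23
augment #5: 0→2→3→6→5 bottleneck 6, total now 29
augment #6: 0→2→3→7→5 bottleneck 12, total now 41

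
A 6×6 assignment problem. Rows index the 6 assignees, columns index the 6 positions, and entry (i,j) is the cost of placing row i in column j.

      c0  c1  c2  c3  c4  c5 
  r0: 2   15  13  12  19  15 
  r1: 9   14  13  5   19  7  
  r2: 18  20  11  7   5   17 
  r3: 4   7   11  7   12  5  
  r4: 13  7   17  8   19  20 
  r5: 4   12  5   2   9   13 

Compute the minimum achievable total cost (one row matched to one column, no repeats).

optimal assignment: row0→col0 (cost 2), row1→col3 (cost 5), row2→col4 (cost 5), row3→col5 (cost 5), row4→col1 (cost 7), row5→col2 (cost 5)
total = 2 + 5 + 5 + 5 + 7 + 5 = 29

Minimum assignment cost: 29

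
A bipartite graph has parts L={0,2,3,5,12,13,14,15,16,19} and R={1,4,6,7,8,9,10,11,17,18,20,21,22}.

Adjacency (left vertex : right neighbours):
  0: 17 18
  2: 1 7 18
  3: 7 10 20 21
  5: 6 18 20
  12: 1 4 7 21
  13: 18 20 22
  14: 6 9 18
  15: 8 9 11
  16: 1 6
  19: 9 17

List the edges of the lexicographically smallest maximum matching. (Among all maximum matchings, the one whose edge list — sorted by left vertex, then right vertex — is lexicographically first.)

Lex-smallest maximum matching: {(0,17), (2,1), (3,7), (5,20), (12,4), (13,22), (14,18), (15,8), (16,6), (19,9)}

|M| = 10 (so the lex-smallest maximum matching has 10 edges)
process left vertices in ascending order; for each, take the smallest-labelled available neighbour that still permits 10 edges overall, or leave it unmatched if none does
lex-smallest matching: {0-17, 2-1, 3-7, 5-20, 12-4, 13-22, 14-18, 15-8, 16-6, 19-9}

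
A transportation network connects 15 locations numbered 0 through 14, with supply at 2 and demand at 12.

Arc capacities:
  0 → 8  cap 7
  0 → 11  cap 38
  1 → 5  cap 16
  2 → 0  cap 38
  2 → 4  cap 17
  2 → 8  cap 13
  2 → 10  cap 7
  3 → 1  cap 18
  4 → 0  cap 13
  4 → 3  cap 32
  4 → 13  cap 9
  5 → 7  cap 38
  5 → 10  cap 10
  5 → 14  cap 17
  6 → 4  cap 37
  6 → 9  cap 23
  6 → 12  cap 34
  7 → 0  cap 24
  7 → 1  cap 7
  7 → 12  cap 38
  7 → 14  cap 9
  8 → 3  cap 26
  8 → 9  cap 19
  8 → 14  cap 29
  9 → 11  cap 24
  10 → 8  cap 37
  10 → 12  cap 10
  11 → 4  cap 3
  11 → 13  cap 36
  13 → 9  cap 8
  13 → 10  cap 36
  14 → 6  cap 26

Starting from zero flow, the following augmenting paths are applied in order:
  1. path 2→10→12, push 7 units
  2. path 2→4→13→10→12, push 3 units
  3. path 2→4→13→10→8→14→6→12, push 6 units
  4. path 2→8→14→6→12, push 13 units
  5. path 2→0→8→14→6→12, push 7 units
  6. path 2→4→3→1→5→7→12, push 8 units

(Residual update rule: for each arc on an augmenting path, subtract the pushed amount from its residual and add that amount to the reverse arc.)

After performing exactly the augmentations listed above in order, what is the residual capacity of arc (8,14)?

Residual capacity of (8,14): 3

after path 1 (2→10→12, push 7): res(8,14)=29
after path 2 (2→4→13→10→12, push 3): res(8,14)=29
after path 3 (2→4→13→10→8→14→6→12, push 6): res(8,14)=23
after path 4 (2→8→14→6→12, push 13): res(8,14)=10
after path 5 (2→0→8→14→6→12, push 7): res(8,14)=3
after path 6 (2→4→3→1→5→7→12, push 8): res(8,14)=3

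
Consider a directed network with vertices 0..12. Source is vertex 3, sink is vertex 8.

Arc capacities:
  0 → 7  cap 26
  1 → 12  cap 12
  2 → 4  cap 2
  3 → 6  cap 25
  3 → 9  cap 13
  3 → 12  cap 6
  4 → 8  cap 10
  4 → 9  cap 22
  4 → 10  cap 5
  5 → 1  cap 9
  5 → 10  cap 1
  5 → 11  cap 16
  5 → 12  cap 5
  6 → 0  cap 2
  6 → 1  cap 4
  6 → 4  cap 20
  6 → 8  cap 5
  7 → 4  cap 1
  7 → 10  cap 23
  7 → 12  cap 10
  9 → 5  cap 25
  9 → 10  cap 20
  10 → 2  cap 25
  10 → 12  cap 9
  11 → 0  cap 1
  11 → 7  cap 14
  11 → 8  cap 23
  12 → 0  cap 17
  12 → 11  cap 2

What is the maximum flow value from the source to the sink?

augment #1: 3→6→8 bottleneck 5, total now 5
augment #2: 3→6→4→8 bottleneck 10, total now 15
augment #3: 3→12→11→8 bottleneck 2, total now 17
augment #4: 3→9→5→11→8 bottleneck 13, total now 30
augment #5: 3→6→4→9→5→11→8 bottleneck 3, total now 33

Maximum flow value: 33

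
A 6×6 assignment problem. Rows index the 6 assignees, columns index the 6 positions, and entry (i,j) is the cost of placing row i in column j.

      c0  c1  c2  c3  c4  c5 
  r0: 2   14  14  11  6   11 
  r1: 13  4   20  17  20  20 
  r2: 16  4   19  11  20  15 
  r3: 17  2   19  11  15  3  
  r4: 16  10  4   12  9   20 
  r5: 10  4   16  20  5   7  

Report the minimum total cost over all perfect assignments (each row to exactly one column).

Minimum assignment cost: 29

optimal assignment: row0→col0 (cost 2), row1→col1 (cost 4), row2→col3 (cost 11), row3→col5 (cost 3), row4→col2 (cost 4), row5→col4 (cost 5)
total = 2 + 4 + 11 + 3 + 4 + 5 = 29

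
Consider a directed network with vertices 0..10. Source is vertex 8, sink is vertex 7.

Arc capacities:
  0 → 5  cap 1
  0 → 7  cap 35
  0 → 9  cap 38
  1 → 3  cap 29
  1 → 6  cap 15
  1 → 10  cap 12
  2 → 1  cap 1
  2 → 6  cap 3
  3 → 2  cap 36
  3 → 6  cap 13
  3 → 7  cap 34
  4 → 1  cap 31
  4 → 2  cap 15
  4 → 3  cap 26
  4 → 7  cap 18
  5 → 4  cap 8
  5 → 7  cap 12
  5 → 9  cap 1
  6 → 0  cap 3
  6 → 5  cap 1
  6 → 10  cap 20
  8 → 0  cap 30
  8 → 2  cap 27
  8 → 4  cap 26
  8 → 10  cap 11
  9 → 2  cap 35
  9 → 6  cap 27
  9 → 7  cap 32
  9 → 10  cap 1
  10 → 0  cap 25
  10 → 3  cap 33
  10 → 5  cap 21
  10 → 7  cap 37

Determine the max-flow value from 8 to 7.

Maximum flow value: 71

augment #1: 8→0→7 bottleneck 30, total now 30
augment #2: 8→4→7 bottleneck 18, total now 48
augment #3: 8→10→7 bottleneck 11, total now 59
augment #4: 8→4→3→7 bottleneck 8, total now 67
augment #5: 8→2→1→3→7 bottleneck 1, total now 68
augment #6: 8→2→6→0→7 bottleneck 3, total now 71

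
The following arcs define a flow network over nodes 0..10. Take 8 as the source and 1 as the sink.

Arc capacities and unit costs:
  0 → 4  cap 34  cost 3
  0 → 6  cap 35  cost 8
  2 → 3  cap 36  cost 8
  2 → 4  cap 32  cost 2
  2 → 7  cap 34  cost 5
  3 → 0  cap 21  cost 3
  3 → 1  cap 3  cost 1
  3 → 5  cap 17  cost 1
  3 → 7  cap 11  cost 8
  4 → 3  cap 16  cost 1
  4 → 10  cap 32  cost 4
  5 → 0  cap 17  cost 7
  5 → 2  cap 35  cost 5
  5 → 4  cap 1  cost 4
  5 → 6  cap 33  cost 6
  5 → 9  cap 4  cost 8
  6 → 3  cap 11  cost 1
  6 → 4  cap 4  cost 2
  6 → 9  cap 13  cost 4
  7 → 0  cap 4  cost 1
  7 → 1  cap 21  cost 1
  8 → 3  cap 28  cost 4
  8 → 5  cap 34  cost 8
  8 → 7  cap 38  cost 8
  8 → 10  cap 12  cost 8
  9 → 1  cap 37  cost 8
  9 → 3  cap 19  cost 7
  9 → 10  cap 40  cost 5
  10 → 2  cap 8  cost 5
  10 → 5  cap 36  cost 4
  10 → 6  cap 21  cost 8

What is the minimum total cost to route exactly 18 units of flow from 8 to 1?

shortest-cost path #1: 8→3→1 push 3 @ unit cost 5 (adds 15)
shortest-cost path #2: 8→7→1 push 15 @ unit cost 9 (adds 135)
total cost = 150

Minimum cost for 18 units: 150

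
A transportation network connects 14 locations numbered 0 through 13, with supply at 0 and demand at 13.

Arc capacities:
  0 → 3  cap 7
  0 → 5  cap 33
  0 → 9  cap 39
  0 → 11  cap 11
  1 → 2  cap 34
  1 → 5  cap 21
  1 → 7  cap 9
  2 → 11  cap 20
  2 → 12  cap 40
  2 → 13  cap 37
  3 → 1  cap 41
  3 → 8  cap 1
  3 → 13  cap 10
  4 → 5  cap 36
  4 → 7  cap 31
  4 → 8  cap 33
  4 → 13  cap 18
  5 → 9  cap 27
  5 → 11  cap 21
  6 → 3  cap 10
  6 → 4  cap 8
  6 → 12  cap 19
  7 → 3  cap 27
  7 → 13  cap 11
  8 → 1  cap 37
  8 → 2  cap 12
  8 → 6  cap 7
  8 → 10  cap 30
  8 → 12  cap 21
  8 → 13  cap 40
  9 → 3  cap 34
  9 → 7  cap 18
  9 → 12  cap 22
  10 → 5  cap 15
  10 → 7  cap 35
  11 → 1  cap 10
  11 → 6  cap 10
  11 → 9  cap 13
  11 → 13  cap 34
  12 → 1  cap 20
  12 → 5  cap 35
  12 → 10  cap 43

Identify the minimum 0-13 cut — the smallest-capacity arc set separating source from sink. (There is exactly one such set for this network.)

Min-cut arcs: {(0,11), (1,2), (3,8), (3,13), (5,11), (7,13)} (total capacity 88)

augment #1: 0→3→13 push 7
augment #2: 0→11→13 push 11
augment #3: 0→5→11→13 push 21
augment #4: 0→9→3→13 push 3
augment #5: 0→9→7→13 push 11
augment #6: 0→9→3→8→13 push 1
augment #7: 0→9→3→1→2→13 push 24
augment #8: 0→5→9→3→1→2→13 push 6
augment #9: 0→5→9→12→1→2→13 push 4
max flow = 88; residual-reachable set from 0 gives S-side
cut edges (S→T): {(0,11), (1,2), (3,8), (3,13), (5,11), (7,13)} total cap 88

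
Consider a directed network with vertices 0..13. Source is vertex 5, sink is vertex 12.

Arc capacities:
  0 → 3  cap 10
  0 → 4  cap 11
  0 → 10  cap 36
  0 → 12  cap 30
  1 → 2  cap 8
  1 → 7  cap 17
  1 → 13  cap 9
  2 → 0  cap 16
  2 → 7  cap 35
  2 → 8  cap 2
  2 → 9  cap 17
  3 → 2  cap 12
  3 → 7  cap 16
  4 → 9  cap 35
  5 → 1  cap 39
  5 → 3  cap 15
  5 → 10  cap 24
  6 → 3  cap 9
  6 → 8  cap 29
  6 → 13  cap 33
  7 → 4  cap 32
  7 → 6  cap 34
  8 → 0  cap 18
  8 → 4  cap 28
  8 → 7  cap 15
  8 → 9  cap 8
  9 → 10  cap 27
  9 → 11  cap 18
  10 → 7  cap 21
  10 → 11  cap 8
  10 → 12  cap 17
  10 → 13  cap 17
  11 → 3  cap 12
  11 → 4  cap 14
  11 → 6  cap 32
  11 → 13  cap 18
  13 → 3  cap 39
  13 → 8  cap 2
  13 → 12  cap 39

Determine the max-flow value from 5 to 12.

Maximum flow value: 73

augment #1: 5→10→12 bottleneck 17, total now 17
augment #2: 5→1→13→12 bottleneck 9, total now 26
augment #3: 5→10→13→12 bottleneck 7, total now 33
augment #4: 5→1→2→0→12 bottleneck 8, total now 41
augment #5: 5→3→2→0→12 bottleneck 8, total now 49
augment #6: 5→1→7→6→13→12 bottleneck 17, total now 66
augment #7: 5→3→2→8→0→12 bottleneck 2, total now 68
augment #8: 5→3→7→6→13→12 bottleneck 5, total now 73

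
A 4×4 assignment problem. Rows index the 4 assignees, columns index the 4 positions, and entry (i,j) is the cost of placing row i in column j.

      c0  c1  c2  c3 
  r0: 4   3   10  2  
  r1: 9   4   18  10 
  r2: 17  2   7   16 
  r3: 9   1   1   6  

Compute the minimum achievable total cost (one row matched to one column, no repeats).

optimal assignment: row0→col3 (cost 2), row1→col0 (cost 9), row2→col1 (cost 2), row3→col2 (cost 1)
total = 2 + 9 + 2 + 1 = 14

Minimum assignment cost: 14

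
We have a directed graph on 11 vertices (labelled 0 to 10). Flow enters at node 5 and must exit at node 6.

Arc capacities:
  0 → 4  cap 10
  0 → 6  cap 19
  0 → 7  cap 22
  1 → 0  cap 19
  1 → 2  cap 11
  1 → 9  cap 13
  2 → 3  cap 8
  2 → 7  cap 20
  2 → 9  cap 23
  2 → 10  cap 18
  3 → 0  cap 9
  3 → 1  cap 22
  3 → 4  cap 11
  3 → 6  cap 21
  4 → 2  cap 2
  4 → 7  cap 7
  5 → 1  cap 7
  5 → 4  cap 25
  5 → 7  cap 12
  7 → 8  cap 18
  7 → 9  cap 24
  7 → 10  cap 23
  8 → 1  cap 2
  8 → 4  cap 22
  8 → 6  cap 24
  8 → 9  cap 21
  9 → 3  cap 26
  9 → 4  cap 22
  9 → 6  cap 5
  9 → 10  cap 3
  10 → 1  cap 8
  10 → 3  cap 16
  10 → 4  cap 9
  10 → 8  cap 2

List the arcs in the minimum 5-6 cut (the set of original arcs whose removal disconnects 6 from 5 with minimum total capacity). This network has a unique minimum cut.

Min-cut arcs: {(4,2), (4,7), (5,1), (5,7)} (total capacity 28)

augment #1: 5→1→0→6 push 7
augment #2: 5→7→8→6 push 12
augment #3: 5→4→2→3→6 push 2
augment #4: 5→4→7→8→6 push 6
augment #5: 5→4→7→9→6 push 1
max flow = 28; residual-reachable set from 5 gives S-side
cut edges (S→T): {(4,2), (4,7), (5,1), (5,7)} total cap 28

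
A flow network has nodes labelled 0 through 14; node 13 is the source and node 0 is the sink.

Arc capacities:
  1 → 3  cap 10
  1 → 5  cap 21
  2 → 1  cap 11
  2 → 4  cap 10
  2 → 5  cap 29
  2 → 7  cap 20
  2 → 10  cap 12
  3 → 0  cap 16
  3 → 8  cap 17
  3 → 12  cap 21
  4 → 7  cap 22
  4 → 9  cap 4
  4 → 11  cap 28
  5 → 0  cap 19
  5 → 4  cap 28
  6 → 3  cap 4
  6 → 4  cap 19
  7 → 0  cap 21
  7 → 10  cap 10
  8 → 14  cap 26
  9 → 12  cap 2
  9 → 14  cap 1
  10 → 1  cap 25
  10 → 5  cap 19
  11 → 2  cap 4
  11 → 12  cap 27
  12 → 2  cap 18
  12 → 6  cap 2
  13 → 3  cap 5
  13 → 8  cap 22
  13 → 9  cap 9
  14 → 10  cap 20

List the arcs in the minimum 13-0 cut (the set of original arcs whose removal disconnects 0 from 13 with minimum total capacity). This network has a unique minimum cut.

Min-cut arcs: {(9,12), (13,3), (14,10)} (total capacity 27)

augment #1: 13→3→0 push 5
augment #2: 13→8→14→10→5→0 push 19
augment #3: 13→9→12→2→7→0 push 2
augment #4: 13→8→14→10→1→3→0 push 1
max flow = 27; residual-reachable set from 13 gives S-side
cut edges (S→T): {(9,12), (13,3), (14,10)} total cap 27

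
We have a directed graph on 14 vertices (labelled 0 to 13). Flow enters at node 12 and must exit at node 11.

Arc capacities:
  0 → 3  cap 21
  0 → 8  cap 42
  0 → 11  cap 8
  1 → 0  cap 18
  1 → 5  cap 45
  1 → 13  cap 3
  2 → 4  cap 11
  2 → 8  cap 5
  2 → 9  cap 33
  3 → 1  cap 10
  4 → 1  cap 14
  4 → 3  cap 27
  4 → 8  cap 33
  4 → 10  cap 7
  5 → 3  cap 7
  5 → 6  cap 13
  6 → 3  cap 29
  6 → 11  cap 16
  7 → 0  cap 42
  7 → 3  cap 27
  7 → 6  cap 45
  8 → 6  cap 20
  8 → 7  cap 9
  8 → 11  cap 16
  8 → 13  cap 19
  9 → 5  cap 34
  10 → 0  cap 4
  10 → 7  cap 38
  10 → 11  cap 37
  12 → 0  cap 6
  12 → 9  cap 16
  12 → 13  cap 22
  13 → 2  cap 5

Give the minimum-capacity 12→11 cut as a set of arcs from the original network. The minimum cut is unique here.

augment #1: 12→0→11 push 6
augment #2: 12→9→5→6→11 push 13
augment #3: 12→13→2→8→11 push 5
augment #4: 12→9→5→3→1→0→11 push 2
augment #5: 12→9→5→3→1→0→8→11 push 1
max flow = 27; residual-reachable set from 12 gives S-side
cut edges (S→T): {(12,0), (12,9), (13,2)} total cap 27

Min-cut arcs: {(12,0), (12,9), (13,2)} (total capacity 27)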